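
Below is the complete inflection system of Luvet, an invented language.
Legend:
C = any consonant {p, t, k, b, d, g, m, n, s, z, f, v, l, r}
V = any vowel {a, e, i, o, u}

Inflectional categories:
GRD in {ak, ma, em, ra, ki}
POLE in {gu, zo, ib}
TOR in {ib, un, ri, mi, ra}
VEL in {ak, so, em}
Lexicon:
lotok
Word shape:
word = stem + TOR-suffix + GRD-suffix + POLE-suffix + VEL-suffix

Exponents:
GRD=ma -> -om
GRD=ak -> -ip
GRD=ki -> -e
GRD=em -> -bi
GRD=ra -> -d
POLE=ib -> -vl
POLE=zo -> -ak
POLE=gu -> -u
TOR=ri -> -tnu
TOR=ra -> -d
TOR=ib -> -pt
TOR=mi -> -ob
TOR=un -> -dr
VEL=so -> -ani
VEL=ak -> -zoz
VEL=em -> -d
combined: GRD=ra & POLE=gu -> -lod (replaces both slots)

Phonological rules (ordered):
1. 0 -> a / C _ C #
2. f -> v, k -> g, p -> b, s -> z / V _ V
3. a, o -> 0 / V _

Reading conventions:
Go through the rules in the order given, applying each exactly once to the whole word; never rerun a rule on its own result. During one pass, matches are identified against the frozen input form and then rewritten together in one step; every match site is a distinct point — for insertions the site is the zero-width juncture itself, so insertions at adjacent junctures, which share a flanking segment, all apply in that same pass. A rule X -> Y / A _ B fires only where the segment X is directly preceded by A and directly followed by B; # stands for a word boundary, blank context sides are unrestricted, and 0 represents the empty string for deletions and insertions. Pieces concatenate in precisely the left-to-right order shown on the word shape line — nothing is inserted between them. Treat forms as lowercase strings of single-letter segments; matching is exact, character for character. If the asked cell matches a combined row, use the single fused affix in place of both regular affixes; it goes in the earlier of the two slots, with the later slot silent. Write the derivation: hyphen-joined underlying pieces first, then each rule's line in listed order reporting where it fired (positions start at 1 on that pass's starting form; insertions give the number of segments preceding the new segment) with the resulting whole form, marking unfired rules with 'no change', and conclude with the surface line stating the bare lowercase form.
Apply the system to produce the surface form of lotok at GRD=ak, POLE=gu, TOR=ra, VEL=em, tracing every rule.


underlying: lotok-d-ip-u-d
1. 0 -> a / C _ C #: no change
2. f -> v, k -> g, p -> b, s -> z / V _ V: fires at position(s) 8: lotokdibud
3. a, o -> 0 / V _: no change
surface: lotokdibud


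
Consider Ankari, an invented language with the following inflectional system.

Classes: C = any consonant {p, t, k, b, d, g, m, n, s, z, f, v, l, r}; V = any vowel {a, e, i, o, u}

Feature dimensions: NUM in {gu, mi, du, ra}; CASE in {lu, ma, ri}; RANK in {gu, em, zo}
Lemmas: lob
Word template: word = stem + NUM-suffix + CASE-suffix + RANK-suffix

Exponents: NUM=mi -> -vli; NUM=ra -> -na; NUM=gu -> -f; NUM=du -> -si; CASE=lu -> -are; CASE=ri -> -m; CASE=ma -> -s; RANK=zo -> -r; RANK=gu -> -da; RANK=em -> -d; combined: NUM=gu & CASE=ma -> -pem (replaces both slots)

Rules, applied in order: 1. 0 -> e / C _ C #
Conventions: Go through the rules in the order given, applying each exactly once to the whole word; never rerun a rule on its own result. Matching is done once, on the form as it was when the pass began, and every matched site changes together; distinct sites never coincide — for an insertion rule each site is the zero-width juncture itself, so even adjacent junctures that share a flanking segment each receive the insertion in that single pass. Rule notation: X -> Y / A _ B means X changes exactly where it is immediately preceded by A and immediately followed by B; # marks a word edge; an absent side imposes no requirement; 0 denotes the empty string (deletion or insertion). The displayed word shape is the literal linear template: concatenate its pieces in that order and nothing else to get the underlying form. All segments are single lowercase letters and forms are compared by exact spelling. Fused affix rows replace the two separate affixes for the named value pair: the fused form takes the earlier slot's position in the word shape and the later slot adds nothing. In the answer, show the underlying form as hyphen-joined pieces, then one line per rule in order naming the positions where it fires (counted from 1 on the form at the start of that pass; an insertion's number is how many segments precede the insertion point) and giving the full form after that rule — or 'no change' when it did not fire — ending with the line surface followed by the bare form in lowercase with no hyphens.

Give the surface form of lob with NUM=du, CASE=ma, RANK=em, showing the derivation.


underlying: lob-si-s-d
1. 0 -> e / C _ C #: inserts after position(s) 6: lobsised
surface: lobsised


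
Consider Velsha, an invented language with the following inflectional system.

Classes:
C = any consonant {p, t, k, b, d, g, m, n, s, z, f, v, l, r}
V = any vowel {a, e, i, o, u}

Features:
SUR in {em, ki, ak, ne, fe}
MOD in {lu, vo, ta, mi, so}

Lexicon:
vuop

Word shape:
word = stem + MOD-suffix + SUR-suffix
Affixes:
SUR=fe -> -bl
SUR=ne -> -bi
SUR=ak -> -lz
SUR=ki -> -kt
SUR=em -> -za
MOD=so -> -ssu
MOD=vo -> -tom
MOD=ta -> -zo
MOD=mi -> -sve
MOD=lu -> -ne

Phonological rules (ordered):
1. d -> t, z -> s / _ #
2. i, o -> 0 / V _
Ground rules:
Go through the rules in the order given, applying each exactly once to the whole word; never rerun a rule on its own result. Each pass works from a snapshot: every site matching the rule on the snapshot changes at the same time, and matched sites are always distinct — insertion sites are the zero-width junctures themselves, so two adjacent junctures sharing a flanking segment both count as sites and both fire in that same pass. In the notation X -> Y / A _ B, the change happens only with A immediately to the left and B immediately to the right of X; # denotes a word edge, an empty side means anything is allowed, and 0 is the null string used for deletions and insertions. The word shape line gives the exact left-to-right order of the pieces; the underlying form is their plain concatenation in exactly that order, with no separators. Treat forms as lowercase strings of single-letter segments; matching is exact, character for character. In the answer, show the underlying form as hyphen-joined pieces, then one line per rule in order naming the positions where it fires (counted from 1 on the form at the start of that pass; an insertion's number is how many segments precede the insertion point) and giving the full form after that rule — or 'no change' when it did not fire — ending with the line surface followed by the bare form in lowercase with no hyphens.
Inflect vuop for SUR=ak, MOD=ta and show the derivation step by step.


underlying: vuop-zo-lz
1. d -> t, z -> s / _ #: fires at position(s) 8: vuopzols
2. i, o -> 0 / V _: fires at position(s) 3: vupzols
surface: vupzols


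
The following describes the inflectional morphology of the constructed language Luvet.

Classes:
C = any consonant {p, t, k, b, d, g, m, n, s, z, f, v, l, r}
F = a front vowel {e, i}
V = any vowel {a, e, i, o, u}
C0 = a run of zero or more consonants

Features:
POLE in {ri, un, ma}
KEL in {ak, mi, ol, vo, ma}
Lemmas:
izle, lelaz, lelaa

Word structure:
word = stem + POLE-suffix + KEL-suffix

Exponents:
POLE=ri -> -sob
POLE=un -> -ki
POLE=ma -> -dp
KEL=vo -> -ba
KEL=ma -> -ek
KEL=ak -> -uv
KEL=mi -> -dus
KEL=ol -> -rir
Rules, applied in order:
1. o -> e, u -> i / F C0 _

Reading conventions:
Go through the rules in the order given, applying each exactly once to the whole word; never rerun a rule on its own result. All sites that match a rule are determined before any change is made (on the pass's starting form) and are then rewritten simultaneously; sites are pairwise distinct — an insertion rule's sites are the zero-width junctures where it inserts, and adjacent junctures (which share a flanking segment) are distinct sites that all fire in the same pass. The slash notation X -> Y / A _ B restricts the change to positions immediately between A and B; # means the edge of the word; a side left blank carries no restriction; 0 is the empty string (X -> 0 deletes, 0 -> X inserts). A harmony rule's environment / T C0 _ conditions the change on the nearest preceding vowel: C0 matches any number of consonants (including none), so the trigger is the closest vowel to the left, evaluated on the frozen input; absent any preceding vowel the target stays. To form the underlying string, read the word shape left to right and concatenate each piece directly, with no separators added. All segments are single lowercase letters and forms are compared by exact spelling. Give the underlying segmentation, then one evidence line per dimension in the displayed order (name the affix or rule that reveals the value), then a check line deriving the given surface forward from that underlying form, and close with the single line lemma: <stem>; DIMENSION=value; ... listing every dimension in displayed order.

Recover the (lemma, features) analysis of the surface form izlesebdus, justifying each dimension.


underlying: izle-sob-dus
POLE=ri - signalled by the affix -sob
KEL=mi - signalled by the affix -dus
check: izlesobdus -> izlesebdus
lemma: izle; POLE=ri; KEL=mi


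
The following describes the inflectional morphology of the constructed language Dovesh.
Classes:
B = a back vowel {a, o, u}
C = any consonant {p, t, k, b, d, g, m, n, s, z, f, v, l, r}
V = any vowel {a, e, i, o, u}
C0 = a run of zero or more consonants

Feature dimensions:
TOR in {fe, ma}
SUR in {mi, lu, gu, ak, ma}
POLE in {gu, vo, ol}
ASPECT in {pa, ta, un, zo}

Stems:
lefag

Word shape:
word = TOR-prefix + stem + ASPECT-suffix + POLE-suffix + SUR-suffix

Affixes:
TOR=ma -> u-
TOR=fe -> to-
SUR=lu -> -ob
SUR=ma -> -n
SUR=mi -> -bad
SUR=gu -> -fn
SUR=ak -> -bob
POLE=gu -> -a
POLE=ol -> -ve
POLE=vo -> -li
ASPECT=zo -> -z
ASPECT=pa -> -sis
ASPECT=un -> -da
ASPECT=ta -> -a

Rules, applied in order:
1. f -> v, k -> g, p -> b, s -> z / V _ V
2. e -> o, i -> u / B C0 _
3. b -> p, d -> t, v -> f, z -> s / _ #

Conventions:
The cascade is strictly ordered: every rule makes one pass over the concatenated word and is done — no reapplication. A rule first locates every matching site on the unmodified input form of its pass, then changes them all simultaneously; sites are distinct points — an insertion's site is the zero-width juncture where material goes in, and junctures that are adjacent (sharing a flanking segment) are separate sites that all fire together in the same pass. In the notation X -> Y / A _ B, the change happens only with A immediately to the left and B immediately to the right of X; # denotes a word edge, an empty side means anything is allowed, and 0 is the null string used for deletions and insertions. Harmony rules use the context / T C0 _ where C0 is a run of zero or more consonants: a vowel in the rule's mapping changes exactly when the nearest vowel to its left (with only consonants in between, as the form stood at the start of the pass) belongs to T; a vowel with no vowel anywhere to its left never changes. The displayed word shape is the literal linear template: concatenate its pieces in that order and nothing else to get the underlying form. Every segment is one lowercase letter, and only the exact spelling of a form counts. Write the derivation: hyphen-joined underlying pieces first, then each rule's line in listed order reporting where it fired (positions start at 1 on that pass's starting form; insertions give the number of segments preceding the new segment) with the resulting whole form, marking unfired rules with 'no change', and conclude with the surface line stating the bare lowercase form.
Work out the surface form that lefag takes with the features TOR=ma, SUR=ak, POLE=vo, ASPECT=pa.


underlying: u-lefag-sis-li-bob
1. f -> v, k -> g, p -> b, s -> z / V _ V: fires at position(s) 4: ulevagsislibob
2. e -> o, i -> u / B C0 _: fires at position(s) 3, 8: ulovagsuslibob
3. b -> p, d -> t, v -> f, z -> s / _ #: fires at position(s) 14: ulovagsuslibop
surface: ulovagsuslibop


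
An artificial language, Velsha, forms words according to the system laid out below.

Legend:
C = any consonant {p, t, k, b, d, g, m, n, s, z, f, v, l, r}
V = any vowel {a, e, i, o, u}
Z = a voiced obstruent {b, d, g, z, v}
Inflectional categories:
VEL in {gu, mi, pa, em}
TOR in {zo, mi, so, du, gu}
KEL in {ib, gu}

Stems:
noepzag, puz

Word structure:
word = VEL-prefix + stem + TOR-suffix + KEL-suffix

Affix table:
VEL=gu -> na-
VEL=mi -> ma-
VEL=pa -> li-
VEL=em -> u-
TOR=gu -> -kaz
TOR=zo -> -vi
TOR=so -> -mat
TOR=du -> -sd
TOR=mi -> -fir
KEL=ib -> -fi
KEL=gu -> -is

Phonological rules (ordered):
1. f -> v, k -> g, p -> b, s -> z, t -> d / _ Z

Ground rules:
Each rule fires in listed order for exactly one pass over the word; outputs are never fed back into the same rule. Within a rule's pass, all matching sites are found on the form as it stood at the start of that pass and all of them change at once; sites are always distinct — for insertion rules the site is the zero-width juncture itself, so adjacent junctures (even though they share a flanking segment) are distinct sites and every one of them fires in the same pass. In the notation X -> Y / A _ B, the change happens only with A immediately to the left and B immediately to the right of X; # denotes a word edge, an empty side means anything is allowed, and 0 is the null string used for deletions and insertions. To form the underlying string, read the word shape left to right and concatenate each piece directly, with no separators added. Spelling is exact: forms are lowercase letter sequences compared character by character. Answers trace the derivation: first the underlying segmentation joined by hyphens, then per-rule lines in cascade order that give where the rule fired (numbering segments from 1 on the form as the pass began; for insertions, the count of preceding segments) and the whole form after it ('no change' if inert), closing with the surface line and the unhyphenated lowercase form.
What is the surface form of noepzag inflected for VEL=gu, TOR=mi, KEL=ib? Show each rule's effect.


underlying: na-noepzag-fir-fi
1. f -> v, k -> g, p -> b, s -> z, t -> d / _ Z: fires at position(s) 6: nanoebzagfirfi
surface: nanoebzagfirfi


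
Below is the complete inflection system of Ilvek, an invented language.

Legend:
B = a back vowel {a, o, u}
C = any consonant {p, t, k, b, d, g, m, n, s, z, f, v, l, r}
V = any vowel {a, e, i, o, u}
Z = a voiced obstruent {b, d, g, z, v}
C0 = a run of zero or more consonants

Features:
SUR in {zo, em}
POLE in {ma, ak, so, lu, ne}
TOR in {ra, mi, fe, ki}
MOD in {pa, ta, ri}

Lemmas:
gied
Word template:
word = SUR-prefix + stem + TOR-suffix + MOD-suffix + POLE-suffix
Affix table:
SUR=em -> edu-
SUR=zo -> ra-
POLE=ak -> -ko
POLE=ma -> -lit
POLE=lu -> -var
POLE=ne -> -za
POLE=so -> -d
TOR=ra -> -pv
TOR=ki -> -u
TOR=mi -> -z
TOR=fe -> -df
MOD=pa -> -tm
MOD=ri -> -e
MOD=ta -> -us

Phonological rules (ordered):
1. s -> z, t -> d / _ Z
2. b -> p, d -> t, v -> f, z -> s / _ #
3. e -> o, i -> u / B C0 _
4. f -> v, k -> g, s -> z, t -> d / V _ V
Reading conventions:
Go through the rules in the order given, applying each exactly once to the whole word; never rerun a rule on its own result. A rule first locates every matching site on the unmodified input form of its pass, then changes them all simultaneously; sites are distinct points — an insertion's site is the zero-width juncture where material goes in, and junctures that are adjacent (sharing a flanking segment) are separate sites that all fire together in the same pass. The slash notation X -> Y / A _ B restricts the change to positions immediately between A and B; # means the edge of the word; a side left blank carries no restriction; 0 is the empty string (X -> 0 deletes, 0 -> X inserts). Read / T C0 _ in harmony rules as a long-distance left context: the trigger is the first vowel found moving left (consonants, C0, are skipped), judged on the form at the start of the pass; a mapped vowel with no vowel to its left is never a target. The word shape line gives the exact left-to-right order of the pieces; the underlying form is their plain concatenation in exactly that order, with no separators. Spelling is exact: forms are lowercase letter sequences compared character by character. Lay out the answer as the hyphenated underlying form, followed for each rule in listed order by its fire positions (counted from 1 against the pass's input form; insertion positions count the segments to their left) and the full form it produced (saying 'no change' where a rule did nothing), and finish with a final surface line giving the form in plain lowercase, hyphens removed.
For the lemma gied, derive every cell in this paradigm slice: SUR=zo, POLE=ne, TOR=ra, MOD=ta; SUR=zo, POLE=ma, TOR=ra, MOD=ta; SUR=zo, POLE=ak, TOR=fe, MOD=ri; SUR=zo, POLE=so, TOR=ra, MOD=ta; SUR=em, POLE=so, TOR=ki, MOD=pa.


cell SUR=zo, POLE=ne, TOR=ra, MOD=ta:
underlying: ra-gied-pv-us-za
1. s -> z, t -> d / _ Z: fires at position(s) 10: ragiedpvuzza
2. b -> p, d -> t, v -> f, z -> s / _ #: no change
3. e -> o, i -> u / B C0 _: fires at position(s) 4: raguedpvuzza
4. f -> v, k -> g, s -> z, t -> d / V _ V: no change
surface: raguedpvuzza

cell SUR=zo, POLE=ma, TOR=ra, MOD=ta:
underlying: ra-gied-pv-us-lit
1. s -> z, t -> d / _ Z: no change
2. b -> p, d -> t, v -> f, z -> s / _ #: no change
3. e -> o, i -> u / B C0 _: fires at position(s) 4, 12: raguedpvuslut
4. f -> v, k -> g, s -> z, t -> d / V _ V: no change
surface: raguedpvuslut

cell SUR=zo, POLE=ak, TOR=fe, MOD=ri:
underlying: ra-gied-df-e-ko
1. s -> z, t -> d / _ Z: no change
2. b -> p, d -> t, v -> f, z -> s / _ #: no change
3. e -> o, i -> u / B C0 _: fires at position(s) 4: ragueddfeko
4. f -> v, k -> g, s -> z, t -> d / V _ V: fires at position(s) 10: ragueddfego
surface: ragueddfego

cell SUR=zo, POLE=so, TOR=ra, MOD=ta:
underlying: ra-gied-pv-us-d
1. s -> z, t -> d / _ Z: fires at position(s) 10: ragiedpvuzd
2. b -> p, d -> t, v -> f, z -> s / _ #: fires at position(s) 11: ragiedpvuzt
3. e -> o, i -> u / B C0 _: fires at position(s) 4: raguedpvuzt
4. f -> v, k -> g, s -> z, t -> d / V _ V: no change
surface: raguedpvuzt

cell SUR=em, POLE=so, TOR=ki, MOD=pa:
underlying: edu-gied-u-tm-d
1. s -> z, t -> d / _ Z: no change
2. b -> p, d -> t, v -> f, z -> s / _ #: fires at position(s) 11: edugiedutmt
3. e -> o, i -> u / B C0 _: fires at position(s) 5: eduguedutmt
4. f -> v, k -> g, s -> z, t -> d / V _ V: no change
surface: eduguedutmt


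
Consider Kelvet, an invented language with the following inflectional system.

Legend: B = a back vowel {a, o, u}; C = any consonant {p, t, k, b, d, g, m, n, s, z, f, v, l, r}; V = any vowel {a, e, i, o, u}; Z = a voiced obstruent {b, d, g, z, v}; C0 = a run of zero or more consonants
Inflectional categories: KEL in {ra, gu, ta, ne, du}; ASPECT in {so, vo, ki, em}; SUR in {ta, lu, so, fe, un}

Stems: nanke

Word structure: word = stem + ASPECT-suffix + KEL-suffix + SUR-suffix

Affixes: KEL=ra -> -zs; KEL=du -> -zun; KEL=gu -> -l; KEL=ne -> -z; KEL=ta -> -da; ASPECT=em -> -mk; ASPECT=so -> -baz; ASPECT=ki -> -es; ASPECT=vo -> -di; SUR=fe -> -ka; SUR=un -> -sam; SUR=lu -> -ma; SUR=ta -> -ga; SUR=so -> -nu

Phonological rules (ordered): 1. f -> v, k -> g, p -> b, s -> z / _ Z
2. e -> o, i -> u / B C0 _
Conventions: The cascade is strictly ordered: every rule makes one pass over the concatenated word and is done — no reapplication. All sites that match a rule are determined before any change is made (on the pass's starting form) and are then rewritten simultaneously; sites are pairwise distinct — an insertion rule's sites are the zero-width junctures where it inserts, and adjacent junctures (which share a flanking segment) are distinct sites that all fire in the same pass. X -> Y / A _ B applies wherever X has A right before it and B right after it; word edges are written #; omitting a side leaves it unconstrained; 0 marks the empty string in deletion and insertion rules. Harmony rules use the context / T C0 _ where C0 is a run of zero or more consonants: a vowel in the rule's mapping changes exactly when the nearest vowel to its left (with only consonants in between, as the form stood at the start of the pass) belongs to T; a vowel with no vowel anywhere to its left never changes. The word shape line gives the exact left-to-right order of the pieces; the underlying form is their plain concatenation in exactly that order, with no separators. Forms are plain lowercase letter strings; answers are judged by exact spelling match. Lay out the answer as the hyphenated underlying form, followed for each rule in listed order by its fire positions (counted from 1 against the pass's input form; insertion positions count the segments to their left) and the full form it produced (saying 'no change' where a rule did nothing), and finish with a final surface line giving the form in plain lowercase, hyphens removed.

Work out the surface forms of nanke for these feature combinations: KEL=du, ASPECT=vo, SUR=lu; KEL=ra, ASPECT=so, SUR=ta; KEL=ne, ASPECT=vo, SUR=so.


cell KEL=du, ASPECT=vo, SUR=lu:
underlying: nanke-di-zun-ma
1. f -> v, k -> g, p -> b, s -> z / _ Z: no change
2. e -> o, i -> u / B C0 _: fires at position(s) 5: nankodizunma
surface: nankodizunma

cell KEL=ra, ASPECT=so, SUR=ta:
underlying: nanke-baz-zs-ga
1. f -> v, k -> g, p -> b, s -> z / _ Z: fires at position(s) 10: nankebazzzga
2. e -> o, i -> u / B C0 _: fires at position(s) 5: nankobazzzga
surface: nankobazzzga

cell KEL=ne, ASPECT=vo, SUR=so:
underlying: nanke-di-z-nu
1. f -> v, k -> g, p -> b, s -> z / _ Z: no change
2. e -> o, i -> u / B C0 _: fires at position(s) 5: nankodiznu
surface: nankodiznu


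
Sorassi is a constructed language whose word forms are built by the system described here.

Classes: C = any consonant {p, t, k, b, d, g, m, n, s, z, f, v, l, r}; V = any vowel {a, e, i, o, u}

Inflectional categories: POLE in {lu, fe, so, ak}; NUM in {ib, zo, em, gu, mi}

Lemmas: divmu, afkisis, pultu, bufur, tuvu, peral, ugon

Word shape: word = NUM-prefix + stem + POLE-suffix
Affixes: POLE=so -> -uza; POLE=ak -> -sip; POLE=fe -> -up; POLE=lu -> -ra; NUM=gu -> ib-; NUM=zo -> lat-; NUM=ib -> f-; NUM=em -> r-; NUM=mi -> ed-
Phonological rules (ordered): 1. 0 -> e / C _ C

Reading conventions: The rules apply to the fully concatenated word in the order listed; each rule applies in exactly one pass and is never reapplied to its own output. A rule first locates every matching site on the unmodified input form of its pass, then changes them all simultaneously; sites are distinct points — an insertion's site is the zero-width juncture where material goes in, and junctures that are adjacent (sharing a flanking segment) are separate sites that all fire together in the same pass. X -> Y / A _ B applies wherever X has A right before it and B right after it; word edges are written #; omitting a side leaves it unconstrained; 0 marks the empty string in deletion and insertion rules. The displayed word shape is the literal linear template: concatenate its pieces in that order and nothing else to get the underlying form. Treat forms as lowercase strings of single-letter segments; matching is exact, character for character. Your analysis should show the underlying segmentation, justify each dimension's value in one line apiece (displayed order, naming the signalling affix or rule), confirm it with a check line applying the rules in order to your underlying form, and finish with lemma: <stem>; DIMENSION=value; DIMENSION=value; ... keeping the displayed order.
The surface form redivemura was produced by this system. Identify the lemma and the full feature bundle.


underlying: r-divmu-ra
POLE=lu - signalled by the affix -ra
NUM=em - signalled by the affix r-
check: rdivmura -> redivemura
lemma: divmu; POLE=lu; NUM=em


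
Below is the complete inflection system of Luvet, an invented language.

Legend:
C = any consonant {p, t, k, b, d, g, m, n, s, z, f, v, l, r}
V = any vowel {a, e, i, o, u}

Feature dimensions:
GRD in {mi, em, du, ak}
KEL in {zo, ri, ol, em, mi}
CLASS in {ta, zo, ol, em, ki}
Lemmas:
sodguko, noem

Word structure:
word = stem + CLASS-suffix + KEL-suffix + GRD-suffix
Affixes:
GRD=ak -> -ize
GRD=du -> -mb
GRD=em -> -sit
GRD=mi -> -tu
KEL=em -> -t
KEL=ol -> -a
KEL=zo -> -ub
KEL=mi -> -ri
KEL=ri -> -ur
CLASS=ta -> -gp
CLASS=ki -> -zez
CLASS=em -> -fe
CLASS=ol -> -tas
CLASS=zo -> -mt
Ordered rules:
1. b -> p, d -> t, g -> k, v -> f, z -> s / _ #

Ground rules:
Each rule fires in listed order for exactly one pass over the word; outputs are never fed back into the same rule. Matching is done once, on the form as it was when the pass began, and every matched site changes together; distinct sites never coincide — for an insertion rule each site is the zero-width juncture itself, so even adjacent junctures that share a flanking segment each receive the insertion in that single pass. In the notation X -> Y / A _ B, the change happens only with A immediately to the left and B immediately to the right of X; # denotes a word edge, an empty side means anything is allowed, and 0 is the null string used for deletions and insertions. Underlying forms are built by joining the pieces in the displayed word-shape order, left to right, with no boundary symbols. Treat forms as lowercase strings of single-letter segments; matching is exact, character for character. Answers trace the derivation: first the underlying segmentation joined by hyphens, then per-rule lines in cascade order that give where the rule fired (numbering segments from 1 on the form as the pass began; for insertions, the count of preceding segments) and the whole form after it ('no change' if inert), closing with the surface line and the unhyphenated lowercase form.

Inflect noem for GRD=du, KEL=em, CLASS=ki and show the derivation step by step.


underlying: noem-zez-t-mb
1. b -> p, d -> t, g -> k, v -> f, z -> s / _ #: fires at position(s) 10: noemzeztmp
surface: noemzeztmp


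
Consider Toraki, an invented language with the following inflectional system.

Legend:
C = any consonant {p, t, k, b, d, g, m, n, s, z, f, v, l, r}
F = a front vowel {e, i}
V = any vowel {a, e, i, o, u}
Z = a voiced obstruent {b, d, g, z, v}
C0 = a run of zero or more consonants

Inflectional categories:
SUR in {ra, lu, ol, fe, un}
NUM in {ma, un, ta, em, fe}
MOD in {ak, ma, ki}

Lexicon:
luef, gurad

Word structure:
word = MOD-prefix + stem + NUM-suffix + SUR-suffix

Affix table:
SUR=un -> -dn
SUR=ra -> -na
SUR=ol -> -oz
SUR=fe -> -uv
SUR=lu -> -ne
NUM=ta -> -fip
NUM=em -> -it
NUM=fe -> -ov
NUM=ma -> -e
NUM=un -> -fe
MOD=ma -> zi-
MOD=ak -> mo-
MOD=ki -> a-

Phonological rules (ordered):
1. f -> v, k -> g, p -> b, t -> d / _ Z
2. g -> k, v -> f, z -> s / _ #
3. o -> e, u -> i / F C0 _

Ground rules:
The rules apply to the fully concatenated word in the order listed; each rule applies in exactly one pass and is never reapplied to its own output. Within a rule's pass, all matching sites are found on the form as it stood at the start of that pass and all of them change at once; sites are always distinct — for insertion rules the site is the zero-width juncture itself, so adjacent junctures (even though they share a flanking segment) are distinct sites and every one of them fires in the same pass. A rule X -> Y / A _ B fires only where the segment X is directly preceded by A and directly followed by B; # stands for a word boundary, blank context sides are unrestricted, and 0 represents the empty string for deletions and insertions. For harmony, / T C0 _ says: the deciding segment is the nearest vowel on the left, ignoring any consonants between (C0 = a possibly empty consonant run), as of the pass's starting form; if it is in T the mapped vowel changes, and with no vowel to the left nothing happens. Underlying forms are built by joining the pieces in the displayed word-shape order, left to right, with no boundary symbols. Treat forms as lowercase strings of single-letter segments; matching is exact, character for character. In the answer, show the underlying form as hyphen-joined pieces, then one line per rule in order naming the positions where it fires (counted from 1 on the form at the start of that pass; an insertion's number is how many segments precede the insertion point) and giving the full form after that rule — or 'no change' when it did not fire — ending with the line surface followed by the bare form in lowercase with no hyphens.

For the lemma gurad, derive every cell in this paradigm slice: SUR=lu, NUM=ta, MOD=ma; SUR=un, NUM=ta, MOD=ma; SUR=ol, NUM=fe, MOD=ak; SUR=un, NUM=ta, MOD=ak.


cell SUR=lu, NUM=ta, MOD=ma:
underlying: zi-gurad-fip-ne
1. f -> v, k -> g, p -> b, t -> d / _ Z: no change
2. g -> k, v -> f, z -> s / _ #: no change
3. o -> e, u -> i / F C0 _: fires at position(s) 4: zigiradfipne
surface: zigiradfipne

cell SUR=un, NUM=ta, MOD=ma:
underlying: zi-gurad-fip-dn
1. f -> v, k -> g, p -> b, t -> d / _ Z: fires at position(s) 10: ziguradfibdn
2. g -> k, v -> f, z -> s / _ #: no change
3. o -> e, u -> i / F C0 _: fires at position(s) 4: zigiradfibdn
surface: zigiradfibdn

cell SUR=ol, NUM=fe, MOD=ak:
underlying: mo-gurad-ov-oz
1. f -> v, k -> g, p -> b, t -> d / _ Z: no change
2. g -> k, v -> f, z -> s / _ #: fires at position(s) 11: moguradovos
3. o -> e, u -> i / F C0 _: no change
surface: moguradovos

cell SUR=un, NUM=ta, MOD=ak:
underlying: mo-gurad-fip-dn
1. f -> v, k -> g, p -> b, t -> d / _ Z: fires at position(s) 10: moguradfibdn
2. g -> k, v -> f, z -> s / _ #: no change
3. o -> e, u -> i / F C0 _: no change
surface: moguradfibdn


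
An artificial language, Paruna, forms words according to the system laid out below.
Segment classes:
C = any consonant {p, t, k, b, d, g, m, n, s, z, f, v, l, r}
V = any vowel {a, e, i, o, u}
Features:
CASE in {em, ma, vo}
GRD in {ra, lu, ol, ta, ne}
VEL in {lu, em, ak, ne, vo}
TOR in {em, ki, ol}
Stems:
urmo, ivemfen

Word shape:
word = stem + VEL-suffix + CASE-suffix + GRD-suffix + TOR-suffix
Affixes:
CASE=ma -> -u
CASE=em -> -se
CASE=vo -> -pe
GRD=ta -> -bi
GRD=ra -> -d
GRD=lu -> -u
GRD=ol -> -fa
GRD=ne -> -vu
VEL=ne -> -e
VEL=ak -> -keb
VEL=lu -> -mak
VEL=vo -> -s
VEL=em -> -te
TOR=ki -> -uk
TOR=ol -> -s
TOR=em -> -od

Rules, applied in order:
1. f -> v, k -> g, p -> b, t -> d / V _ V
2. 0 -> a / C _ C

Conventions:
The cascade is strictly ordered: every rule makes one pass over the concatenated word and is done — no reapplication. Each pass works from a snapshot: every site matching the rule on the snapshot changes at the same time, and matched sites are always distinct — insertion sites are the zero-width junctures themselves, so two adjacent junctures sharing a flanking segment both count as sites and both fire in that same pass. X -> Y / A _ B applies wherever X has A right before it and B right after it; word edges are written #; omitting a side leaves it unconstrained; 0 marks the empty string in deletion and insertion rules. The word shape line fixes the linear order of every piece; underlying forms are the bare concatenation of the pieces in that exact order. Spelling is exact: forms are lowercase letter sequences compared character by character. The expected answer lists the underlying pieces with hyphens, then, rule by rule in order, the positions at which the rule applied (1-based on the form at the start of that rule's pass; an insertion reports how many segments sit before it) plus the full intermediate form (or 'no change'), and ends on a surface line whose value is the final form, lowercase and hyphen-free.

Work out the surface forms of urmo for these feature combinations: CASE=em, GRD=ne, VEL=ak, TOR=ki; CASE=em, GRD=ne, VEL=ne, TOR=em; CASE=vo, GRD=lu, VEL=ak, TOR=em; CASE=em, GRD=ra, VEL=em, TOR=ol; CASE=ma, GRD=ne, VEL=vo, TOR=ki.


cell CASE=em, GRD=ne, VEL=ak, TOR=ki:
underlying: urmo-keb-se-vu-uk
1. f -> v, k -> g, p -> b, t -> d / V _ V: fires at position(s) 5: urmogebsevuuk
2. 0 -> a / C _ C: inserts after position(s) 2, 7: uramogebasevuuk
surface: uramogebasevuuk

cell CASE=em, GRD=ne, VEL=ne, TOR=em:
underlying: urmo-e-se-vu-od
1. f -> v, k -> g, p -> b, t -> d / V _ V: no change
2. 0 -> a / C _ C: inserts after position(s) 2: uramoesevuod
surface: uramoesevuod

cell CASE=vo, GRD=lu, VEL=ak, TOR=em:
underlying: urmo-keb-pe-u-od
1. f -> v, k -> g, p -> b, t -> d / V _ V: fires at position(s) 5: urmogebpeuod
2. 0 -> a / C _ C: inserts after position(s) 2, 7: uramogebapeuod
surface: uramogebapeuod

cell CASE=em, GRD=ra, VEL=em, TOR=ol:
underlying: urmo-te-se-d-s
1. f -> v, k -> g, p -> b, t -> d / V _ V: fires at position(s) 5: urmodeseds
2. 0 -> a / C _ C: inserts after position(s) 2, 9: uramodesedas
surface: uramodesedas

cell CASE=ma, GRD=ne, VEL=vo, TOR=ki:
underlying: urmo-s-u-vu-uk
1. f -> v, k -> g, p -> b, t -> d / V _ V: no change
2. 0 -> a / C _ C: inserts after position(s) 2: uramosuvuuk
surface: uramosuvuuk


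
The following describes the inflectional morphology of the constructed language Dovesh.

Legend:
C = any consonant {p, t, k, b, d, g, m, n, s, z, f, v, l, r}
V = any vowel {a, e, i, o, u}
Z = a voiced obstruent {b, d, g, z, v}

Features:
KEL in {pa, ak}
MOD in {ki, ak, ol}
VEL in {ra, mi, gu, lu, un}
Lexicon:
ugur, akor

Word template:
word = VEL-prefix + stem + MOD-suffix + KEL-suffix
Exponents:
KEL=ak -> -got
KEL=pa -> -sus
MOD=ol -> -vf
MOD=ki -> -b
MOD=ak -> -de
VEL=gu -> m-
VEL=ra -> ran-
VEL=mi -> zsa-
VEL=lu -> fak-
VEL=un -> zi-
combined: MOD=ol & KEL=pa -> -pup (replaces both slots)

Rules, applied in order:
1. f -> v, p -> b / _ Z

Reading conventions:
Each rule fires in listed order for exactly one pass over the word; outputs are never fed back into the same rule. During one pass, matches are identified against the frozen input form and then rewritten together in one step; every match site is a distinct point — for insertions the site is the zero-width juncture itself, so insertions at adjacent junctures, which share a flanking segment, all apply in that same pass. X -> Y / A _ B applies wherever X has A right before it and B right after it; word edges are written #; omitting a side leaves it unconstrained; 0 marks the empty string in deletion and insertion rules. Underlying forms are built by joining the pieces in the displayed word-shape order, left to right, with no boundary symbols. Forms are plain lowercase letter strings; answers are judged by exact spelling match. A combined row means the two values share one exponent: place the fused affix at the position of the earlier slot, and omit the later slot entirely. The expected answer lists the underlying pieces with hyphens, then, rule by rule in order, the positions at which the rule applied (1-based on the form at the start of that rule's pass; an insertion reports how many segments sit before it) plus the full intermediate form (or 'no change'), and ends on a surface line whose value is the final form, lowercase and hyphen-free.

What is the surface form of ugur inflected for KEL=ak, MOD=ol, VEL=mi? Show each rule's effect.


underlying: zsa-ugur-vf-got
1. f -> v, p -> b / _ Z: fires at position(s) 9: zsaugurvvgot
surface: zsaugurvvgot


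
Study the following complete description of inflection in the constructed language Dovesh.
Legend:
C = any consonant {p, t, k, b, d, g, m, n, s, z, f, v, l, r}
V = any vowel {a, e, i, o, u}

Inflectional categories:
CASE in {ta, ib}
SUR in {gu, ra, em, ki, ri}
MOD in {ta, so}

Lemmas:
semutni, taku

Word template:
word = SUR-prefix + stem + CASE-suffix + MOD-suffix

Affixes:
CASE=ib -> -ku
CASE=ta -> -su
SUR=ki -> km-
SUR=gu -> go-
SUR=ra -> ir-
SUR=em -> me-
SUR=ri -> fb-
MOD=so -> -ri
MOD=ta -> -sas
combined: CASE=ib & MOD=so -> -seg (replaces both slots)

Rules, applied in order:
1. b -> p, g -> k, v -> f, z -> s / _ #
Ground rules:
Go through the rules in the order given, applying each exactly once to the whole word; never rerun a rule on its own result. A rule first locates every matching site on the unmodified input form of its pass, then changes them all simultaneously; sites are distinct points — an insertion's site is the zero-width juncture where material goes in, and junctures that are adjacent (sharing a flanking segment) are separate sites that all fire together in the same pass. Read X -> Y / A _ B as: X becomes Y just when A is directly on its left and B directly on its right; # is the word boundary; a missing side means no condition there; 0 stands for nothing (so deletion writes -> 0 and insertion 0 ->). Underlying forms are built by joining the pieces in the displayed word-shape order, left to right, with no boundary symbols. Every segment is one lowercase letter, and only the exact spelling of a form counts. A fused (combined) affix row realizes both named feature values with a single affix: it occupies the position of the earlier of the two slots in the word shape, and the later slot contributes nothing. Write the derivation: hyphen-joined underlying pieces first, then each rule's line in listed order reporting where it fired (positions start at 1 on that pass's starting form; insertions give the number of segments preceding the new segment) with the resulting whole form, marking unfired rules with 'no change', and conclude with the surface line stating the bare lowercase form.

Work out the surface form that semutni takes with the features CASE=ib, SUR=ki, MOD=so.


underlying: km-semutni-seg
1. b -> p, g -> k, v -> f, z -> s / _ #: fires at position(s) 12: kmsemutnisek
surface: kmsemutnisek


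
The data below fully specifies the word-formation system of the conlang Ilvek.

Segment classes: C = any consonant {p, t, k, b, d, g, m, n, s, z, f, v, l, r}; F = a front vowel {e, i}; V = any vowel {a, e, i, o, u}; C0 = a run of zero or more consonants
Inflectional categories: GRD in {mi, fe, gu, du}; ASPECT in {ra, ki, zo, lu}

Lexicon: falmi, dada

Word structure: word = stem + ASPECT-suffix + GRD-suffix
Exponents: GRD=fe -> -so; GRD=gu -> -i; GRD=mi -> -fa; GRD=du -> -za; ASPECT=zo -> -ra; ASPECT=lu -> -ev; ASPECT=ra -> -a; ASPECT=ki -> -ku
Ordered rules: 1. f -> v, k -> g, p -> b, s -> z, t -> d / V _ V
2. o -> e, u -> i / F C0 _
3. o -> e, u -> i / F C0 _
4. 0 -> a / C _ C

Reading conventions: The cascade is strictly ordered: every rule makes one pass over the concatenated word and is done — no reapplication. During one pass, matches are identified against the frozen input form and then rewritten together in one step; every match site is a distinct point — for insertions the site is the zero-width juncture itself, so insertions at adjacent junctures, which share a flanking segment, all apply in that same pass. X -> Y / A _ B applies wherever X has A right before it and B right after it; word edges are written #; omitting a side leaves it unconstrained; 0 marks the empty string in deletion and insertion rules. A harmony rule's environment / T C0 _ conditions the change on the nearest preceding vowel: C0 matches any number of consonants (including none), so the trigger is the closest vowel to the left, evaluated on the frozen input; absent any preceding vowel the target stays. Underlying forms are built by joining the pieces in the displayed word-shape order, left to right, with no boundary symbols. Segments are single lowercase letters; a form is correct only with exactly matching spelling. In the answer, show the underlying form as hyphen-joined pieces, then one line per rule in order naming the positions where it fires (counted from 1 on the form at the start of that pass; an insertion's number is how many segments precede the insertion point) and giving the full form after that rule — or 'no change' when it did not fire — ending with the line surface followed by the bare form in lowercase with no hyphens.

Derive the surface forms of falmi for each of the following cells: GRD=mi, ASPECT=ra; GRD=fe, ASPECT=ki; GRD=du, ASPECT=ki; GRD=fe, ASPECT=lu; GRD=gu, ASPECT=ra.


cell GRD=mi, ASPECT=ra:
underlying: falmi-a-fa
1. f -> v, k -> g, p -> b, s -> z, t -> d / V _ V: fires at position(s) 7: falmiava
2. o -> e, u -> i / F C0 _: no change
3. o -> e, u -> i / F C0 _: no change
4. 0 -> a / C _ C: inserts after position(s) 3: falamiava
surface: falamiava

cell GRD=fe, ASPECT=ki:
underlying: falmi-ku-so
1. f -> v, k -> g, p -> b, s -> z, t -> d / V _ V: fires at position(s) 6, 8: falmiguzo
2. o -> e, u -> i / F C0 _: fires at position(s) 7: falmigizo
3. o -> e, u -> i / F C0 _: fires at position(s) 9: falmigize
4. 0 -> a / C _ C: inserts after position(s) 3: falamigize
surface: falamigize

cell GRD=du, ASPECT=ki:
underlying: falmi-ku-za
1. f -> v, k -> g, p -> b, s -> z, t -> d / V _ V: fires at position(s) 6: falmiguza
2. o -> e, u -> i / F C0 _: fires at position(s) 7: falmigiza
3. o -> e, u -> i / F C0 _: no change
4. 0 -> a / C _ C: inserts after position(s) 3: falamigiza
surface: falamigiza

cell GRD=fe, ASPECT=lu:
underlying: falmi-ev-so
1. f -> v, k -> g, p -> b, s -> z, t -> d / V _ V: no change
2. o -> e, u -> i / F C0 _: fires at position(s) 9: falmievse
3. o -> e, u -> i / F C0 _: no change
4. 0 -> a / C _ C: inserts after position(s) 3, 7: falamievase
surface: falamievase

cell GRD=gu, ASPECT=ra:
underlying: falmi-a-i
1. f -> v, k -> g, p -> b, s -> z, t -> d / V _ V: no change
2. o -> e, u -> i / F C0 _: no change
3. o -> e, u -> i / F C0 _: no change
4. 0 -> a / C _ C: inserts after position(s) 3: falamiai
surface: falamiai
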